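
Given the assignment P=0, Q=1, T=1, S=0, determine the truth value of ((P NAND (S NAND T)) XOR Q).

Substituting: ((0 NAND (0 NAND 1)) XOR 1)
= 0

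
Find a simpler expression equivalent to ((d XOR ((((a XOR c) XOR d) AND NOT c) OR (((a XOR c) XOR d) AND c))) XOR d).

By XOR self-cancellation ((E XOR v) XOR v = E) then distribution ((E AND v) OR (E AND NOT v) = E):
= ((a XOR c) XOR d)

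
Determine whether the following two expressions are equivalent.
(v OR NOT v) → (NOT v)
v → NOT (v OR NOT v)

Yes, Contrapositive is always equivalent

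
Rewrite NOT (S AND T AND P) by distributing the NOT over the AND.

NOT S OR NOT T OR NOT P
De Morgan's: NOT(AND of terms) = OR of negations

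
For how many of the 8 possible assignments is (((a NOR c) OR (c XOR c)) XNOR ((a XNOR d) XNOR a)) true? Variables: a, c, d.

Satisfying assignments: (0,0,1), (0,1,0), (1,0,0), (1,1,0)
Count: 4 out of 8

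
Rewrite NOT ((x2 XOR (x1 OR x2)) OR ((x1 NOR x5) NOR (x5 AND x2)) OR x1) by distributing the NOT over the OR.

NOT (x2 XOR (x1 OR x2)) AND NOT ((x1 NOR x5) NOR (x5 AND x2)) AND NOT x1
De Morgan's: NOT(OR of terms) = AND of negations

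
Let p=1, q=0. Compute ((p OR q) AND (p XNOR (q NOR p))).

Substituting: ((1 OR 0) AND (1 XNOR (0 NOR 1)))
= 0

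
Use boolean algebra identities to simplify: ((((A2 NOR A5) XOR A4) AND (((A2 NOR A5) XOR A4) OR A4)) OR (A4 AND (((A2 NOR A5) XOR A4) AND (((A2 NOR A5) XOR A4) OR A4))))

By absorption (E OR (E AND v) = E) then absorption (E AND (E OR v) = E):
= ((A2 NOR A5) XOR A4)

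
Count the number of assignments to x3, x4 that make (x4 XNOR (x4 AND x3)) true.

Satisfying assignments: (0,0), (1,0), (1,1)
Count: 3 out of 4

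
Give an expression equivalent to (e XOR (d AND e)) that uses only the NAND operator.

((e NAND (e NAND ((d NAND e) NAND (d NAND e)))) NAND (((d NAND e) NAND (d NAND e)) NAND (e NAND ((d NAND e) NAND (d NAND e)))))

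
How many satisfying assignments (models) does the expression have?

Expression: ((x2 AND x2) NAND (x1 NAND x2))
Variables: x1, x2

Satisfying assignments: (0,0), (1,0), (1,1)
Count: 3 out of 4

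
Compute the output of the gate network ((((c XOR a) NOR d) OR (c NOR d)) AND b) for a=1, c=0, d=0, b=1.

Substituting: ((((0 XOR 1) NOR 0) OR (0 NOR 0)) AND 1)
= 1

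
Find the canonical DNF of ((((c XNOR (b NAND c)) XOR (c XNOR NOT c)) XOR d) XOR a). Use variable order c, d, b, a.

(NOT c AND NOT d AND NOT b AND a) OR (NOT c AND NOT d AND b AND a) OR (NOT c AND d AND NOT b AND NOT a) OR (NOT c AND d AND b AND NOT a) OR (c AND NOT d AND NOT b AND NOT a) OR (c AND NOT d AND b AND a) OR (c AND d AND NOT b AND a) OR (c AND d AND b AND NOT a)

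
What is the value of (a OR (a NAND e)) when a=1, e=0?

Substituting: (1 OR (1 NAND 0))
= 1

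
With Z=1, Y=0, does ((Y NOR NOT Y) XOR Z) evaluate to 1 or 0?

Substituting: ((0 NOR NOT 0) XOR 1)
= 1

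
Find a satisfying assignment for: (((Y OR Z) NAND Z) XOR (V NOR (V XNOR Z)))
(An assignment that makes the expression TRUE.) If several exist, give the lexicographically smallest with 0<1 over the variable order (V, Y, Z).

V=0, Y=0, Z=0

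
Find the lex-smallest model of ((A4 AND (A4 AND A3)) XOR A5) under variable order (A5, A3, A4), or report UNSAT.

A5=0, A3=1, A4=1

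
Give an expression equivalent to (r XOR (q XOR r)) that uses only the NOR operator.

((((r NOR ((((q NOR r) NOR (q NOR r)) NOR ((q NOR r) NOR (q NOR r))) NOR ((((q NOR q) NOR (r NOR r)) NOR ((q NOR q) NOR (r NOR r))) NOR (((q NOR q) NOR (r NOR r)) NOR ((q NOR q) NOR (r NOR r)))))) NOR (r NOR ((((q NOR r) NOR (q NOR r)) NOR ((q NOR r) NOR (q NOR r))) NOR ((((q NOR q) NOR (r NOR r)) NOR ((q NOR q) NOR (r NOR r))) NOR (((q NOR q) NOR (r NOR r)) NOR ((q NOR q) NOR (r NOR r))))))) NOR ((r NOR ((((q NOR r) NOR (q NOR r)) NOR ((q NOR r) NOR (q NOR r))) NOR ((((q NOR q) NOR (r NOR r)) NOR ((q NOR q) NOR (r NOR r))) NOR (((q NOR q) NOR (r NOR r)) NOR ((q NOR q) NOR (r NOR r)))))) NOR (r NOR ((((q NOR r) NOR (q NOR r)) NOR ((q NOR r) NOR (q NOR r))) NOR ((((q NOR q) NOR (r NOR r)) NOR ((q NOR q) NOR (r NOR r))) NOR (((q NOR q) NOR (r NOR r)) NOR ((q NOR q) NOR (r NOR r)))))))) NOR ((((r NOR r) NOR (((((q NOR r) NOR (q NOR r)) NOR ((q NOR r) NOR (q NOR r))) NOR ((((q NOR q) NOR (r NOR r)) NOR ((q NOR q) NOR (r NOR r))) NOR (((q NOR q) NOR (r NOR r)) NOR ((q NOR q) NOR (r NOR r))))) NOR ((((q NOR r) NOR (q NOR r)) NOR ((q NOR r) NOR (q NOR r))) NOR ((((q NOR q) NOR (r NOR r)) NOR ((q NOR q) NOR (r NOR r))) NOR (((q NOR q) NOR (r NOR r)) NOR ((q NOR q) NOR (r NOR r))))))) NOR ((r NOR r) NOR (((((q NOR r) NOR (q NOR r)) NOR ((q NOR r) NOR (q NOR r))) NOR ((((q NOR q) NOR (r NOR r)) NOR ((q NOR q) NOR (r NOR r))) NOR (((q NOR q) NOR (r NOR r)) NOR ((q NOR q) NOR (r NOR r))))) NOR ((((q NOR r) NOR (q NOR r)) NOR ((q NOR r) NOR (q NOR r))) NOR ((((q NOR q) NOR (r NOR r)) NOR ((q NOR q) NOR (r NOR r))) NOR (((q NOR q) NOR (r NOR r)) NOR ((q NOR q) NOR (r NOR r)))))))) NOR (((r NOR r) NOR (((((q NOR r) NOR (q NOR r)) NOR ((q NOR r) NOR (q NOR r))) NOR ((((q NOR q) NOR (r NOR r)) NOR ((q NOR q) NOR (r NOR r))) NOR (((q NOR q) NOR (r NOR r)) NOR ((q NOR q) NOR (r NOR r))))) NOR ((((q NOR r) NOR (q NOR r)) NOR ((q NOR r) NOR (q NOR r))) NOR ((((q NOR q) NOR (r NOR r)) NOR ((q NOR q) NOR (r NOR r))) NOR (((q NOR q) NOR (r NOR r)) NOR ((q NOR q) NOR (r NOR r))))))) NOR ((r NOR r) NOR (((((q NOR r) NOR (q NOR r)) NOR ((q NOR r) NOR (q NOR r))) NOR ((((q NOR q) NOR (r NOR r)) NOR ((q NOR q) NOR (r NOR r))) NOR (((q NOR q) NOR (r NOR r)) NOR ((q NOR q) NOR (r NOR r))))) NOR ((((q NOR r) NOR (q NOR r)) NOR ((q NOR r) NOR (q NOR r))) NOR ((((q NOR q) NOR (r NOR r)) NOR ((q NOR q) NOR (r NOR r))) NOR (((q NOR q) NOR (r NOR r)) NOR ((q NOR q) NOR (r NOR r))))))))))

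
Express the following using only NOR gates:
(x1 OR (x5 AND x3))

((x1 NOR ((x5 NOR x5) NOR (x3 NOR x3))) NOR (x1 NOR ((x5 NOR x5) NOR (x3 NOR x3))))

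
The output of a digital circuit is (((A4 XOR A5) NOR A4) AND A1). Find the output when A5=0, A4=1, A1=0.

Substituting: (((1 XOR 0) NOR 1) AND 0)
= 0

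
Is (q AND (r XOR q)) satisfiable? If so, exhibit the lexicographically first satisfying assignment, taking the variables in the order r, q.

r=0, q=1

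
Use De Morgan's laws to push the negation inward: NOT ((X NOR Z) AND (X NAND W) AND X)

NOT (X NOR Z) OR NOT (X NAND W) OR NOT X
De Morgan's: NOT(AND of terms) = OR of negations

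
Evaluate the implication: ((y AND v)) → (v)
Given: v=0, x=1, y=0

Antecedent ((y AND v)) = 0; consequent (v) = 0.
0 → 0 = 1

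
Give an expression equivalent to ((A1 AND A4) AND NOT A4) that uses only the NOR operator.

((((A1 NOR A1) NOR (A4 NOR A4)) NOR ((A1 NOR A1) NOR (A4 NOR A4))) NOR ((A4 NOR A4) NOR (A4 NOR A4)))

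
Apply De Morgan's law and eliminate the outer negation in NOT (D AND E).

NOT D OR NOT E
De Morgan's: NOT(AND of terms) = OR of negations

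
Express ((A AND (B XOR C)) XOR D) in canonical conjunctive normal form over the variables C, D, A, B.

(C OR D OR A OR B) AND (C OR D OR A OR NOT B) AND (C OR D OR NOT A OR B) AND (C OR NOT D OR NOT A OR NOT B) AND (NOT C OR D OR A OR B) AND (NOT C OR D OR A OR NOT B) AND (NOT C OR D OR NOT A OR NOT B) AND (NOT C OR NOT D OR NOT A OR B)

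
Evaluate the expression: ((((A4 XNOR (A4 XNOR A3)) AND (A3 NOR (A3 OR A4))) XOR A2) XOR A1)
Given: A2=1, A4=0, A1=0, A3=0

Substituting: ((((0 XNOR (0 XNOR 0)) AND (0 NOR (0 OR 0))) XOR 1) XOR 0)
= 1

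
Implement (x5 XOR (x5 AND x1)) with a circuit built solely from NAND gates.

((x5 NAND (x5 NAND ((x5 NAND x1) NAND (x5 NAND x1)))) NAND (((x5 NAND x1) NAND (x5 NAND x1)) NAND (x5 NAND ((x5 NAND x1) NAND (x5 NAND x1)))))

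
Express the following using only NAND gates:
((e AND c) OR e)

((((e NAND c) NAND (e NAND c)) NAND ((e NAND c) NAND (e NAND c))) NAND (e NAND e))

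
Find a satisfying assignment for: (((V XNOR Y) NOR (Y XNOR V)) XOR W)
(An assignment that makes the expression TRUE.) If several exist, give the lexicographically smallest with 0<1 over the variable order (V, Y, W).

V=0, Y=0, W=1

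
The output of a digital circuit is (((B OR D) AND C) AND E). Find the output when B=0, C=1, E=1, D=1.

Substituting: (((0 OR 1) AND 1) AND 1)
= 1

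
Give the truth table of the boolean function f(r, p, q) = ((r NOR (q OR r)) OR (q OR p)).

r | p | q | Output
------------------
0 | 0 | 0 | 1
0 | 0 | 1 | 1
0 | 1 | 0 | 1
0 | 1 | 1 | 1
1 | 0 | 0 | 0
1 | 0 | 1 | 1
1 | 1 | 0 | 1
1 | 1 | 1 | 1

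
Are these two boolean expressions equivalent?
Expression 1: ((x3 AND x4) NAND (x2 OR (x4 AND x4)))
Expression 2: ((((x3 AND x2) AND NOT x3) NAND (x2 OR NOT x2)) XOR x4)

No. Counterexample: with x3=0, x4=1, x2=0, Expression 1 = 1 but Expression 2 = 0.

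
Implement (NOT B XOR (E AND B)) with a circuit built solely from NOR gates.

(((((B NOR B) NOR ((E NOR E) NOR (B NOR B))) NOR ((B NOR B) NOR ((E NOR E) NOR (B NOR B)))) NOR (((B NOR B) NOR ((E NOR E) NOR (B NOR B))) NOR ((B NOR B) NOR ((E NOR E) NOR (B NOR B))))) NOR (((((B NOR B) NOR (B NOR B)) NOR (((E NOR E) NOR (B NOR B)) NOR ((E NOR E) NOR (B NOR B)))) NOR (((B NOR B) NOR (B NOR B)) NOR (((E NOR E) NOR (B NOR B)) NOR ((E NOR E) NOR (B NOR B))))) NOR ((((B NOR B) NOR (B NOR B)) NOR (((E NOR E) NOR (B NOR B)) NOR ((E NOR E) NOR (B NOR B)))) NOR (((B NOR B) NOR (B NOR B)) NOR (((E NOR E) NOR (B NOR B)) NOR ((E NOR E) NOR (B NOR B)))))))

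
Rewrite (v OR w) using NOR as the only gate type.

((v NOR w) NOR (v NOR w))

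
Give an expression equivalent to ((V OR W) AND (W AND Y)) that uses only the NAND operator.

((((V NAND V) NAND (W NAND W)) NAND ((W NAND Y) NAND (W NAND Y))) NAND (((V NAND V) NAND (W NAND W)) NAND ((W NAND Y) NAND (W NAND Y))))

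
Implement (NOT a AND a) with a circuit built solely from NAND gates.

(((a NAND a) NAND a) NAND ((a NAND a) NAND a))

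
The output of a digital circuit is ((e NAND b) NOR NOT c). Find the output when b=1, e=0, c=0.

Substituting: ((0 NAND 1) NOR NOT 0)
= 0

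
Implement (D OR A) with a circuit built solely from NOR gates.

((D NOR A) NOR (D NOR A))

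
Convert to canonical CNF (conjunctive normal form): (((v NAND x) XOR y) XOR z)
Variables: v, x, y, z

(v OR x OR y OR NOT z) AND (v OR x OR NOT y OR z) AND (v OR NOT x OR y OR NOT z) AND (v OR NOT x OR NOT y OR z) AND (NOT v OR x OR y OR NOT z) AND (NOT v OR x OR NOT y OR z) AND (NOT v OR NOT x OR y OR z) AND (NOT v OR NOT x OR NOT y OR NOT z)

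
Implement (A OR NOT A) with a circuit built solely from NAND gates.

((A NAND A) NAND ((A NAND A) NAND (A NAND A)))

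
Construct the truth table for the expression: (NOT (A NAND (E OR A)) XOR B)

A | B | E | Output
------------------
0 | 0 | 0 | 0
0 | 0 | 1 | 0
0 | 1 | 0 | 1
0 | 1 | 1 | 1
1 | 0 | 0 | 1
1 | 0 | 1 | 1
1 | 1 | 0 | 0
1 | 1 | 1 | 0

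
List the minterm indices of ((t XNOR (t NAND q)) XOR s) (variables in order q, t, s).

Σm(1, 2, 5, 7) = (NOT q AND NOT t AND s) OR (NOT q AND t AND NOT s) OR (q AND NOT t AND s) OR (q AND t AND s)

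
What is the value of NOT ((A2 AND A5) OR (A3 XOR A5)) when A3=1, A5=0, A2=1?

Substituting: NOT ((1 AND 0) OR (1 XOR 0))
= 0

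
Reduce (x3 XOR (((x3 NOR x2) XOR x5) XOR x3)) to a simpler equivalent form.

By XOR self-cancellation ((E XOR v) XOR v = E):
= ((x3 NOR x2) XOR x5)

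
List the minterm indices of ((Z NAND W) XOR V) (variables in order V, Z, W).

Σm(0, 1, 2, 7) = (NOT V AND NOT Z AND NOT W) OR (NOT V AND NOT Z AND W) OR (NOT V AND Z AND NOT W) OR (V AND Z AND W)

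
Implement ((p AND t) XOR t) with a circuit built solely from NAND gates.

((((p NAND t) NAND (p NAND t)) NAND (((p NAND t) NAND (p NAND t)) NAND t)) NAND (t NAND (((p NAND t) NAND (p NAND t)) NAND t)))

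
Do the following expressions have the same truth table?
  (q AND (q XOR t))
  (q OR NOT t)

No. Counterexample: with t=0, q=0, Expression 1 = 0 but Expression 2 = 1.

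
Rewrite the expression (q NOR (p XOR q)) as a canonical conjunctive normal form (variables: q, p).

(q OR NOT p) AND (NOT q OR p) AND (NOT q OR NOT p)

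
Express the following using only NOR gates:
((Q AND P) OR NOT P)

((((Q NOR Q) NOR (P NOR P)) NOR (P NOR P)) NOR (((Q NOR Q) NOR (P NOR P)) NOR (P NOR P)))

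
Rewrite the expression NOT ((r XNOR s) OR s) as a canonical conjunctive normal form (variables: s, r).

(s OR r) AND (NOT s OR r) AND (NOT s OR NOT r)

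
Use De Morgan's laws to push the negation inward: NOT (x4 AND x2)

NOT x4 OR NOT x2
De Morgan's: NOT(AND of terms) = OR of negations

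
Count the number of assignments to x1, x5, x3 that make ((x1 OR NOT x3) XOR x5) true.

Satisfying assignments: (0,0,0), (0,1,1), (1,0,0), (1,0,1)
Count: 4 out of 8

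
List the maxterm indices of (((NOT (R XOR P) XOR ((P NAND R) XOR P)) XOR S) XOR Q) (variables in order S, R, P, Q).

ΠM(0, 2, 5, 6, 9, 11, 12, 15) = (S OR R OR P OR Q) AND (S OR R OR NOT P OR Q) AND (S OR NOT R OR P OR NOT Q) AND (S OR NOT R OR NOT P OR Q) AND (NOT S OR R OR P OR NOT Q) AND (NOT S OR R OR NOT P OR NOT Q) AND (NOT S OR NOT R OR P OR Q) AND (NOT S OR NOT R OR NOT P OR NOT Q)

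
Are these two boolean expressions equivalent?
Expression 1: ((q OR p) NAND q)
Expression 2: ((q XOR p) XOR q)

No. Counterexample: with q=0, p=0, Expression 1 = 1 but Expression 2 = 0.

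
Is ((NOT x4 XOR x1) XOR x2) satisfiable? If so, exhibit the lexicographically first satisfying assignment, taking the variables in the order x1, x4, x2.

x1=0, x4=0, x2=0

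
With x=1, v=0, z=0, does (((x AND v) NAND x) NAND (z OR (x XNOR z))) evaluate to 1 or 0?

Substituting: (((1 AND 0) NAND 1) NAND (0 OR (1 XNOR 0)))
= 1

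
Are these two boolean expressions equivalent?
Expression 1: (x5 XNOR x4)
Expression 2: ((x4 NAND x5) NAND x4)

No. Counterexample: with x5=1, x4=0, Expression 1 = 0 but Expression 2 = 1.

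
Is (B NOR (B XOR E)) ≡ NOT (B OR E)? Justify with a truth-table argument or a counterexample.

Yes, they are equivalent — the two output columns agree on all 4 assignments:
B | E | Expression 1 | Expression 2
-----------------------------------
0 | 0 | 1 | 1
0 | 1 | 0 | 0
1 | 0 | 0 | 0
1 | 1 | 0 | 0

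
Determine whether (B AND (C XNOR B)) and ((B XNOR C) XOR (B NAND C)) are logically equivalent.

No. Counterexample: with B=0, C=1, Expression 1 = 0 but Expression 2 = 1.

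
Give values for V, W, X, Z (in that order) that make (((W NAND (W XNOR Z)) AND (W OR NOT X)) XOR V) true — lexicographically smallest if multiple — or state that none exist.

V=0, W=0, X=0, Z=0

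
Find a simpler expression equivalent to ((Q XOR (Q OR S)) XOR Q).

By XOR self-cancellation ((E XOR v) XOR v = E):
= (Q OR S)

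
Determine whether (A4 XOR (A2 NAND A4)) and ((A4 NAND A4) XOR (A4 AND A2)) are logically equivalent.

Yes, they are equivalent — the two output columns agree on all 4 assignments:
A4 | A2 | Expression 1 | Expression 2
-------------------------------------
0 | 0 | 1 | 1
0 | 1 | 1 | 1
1 | 0 | 0 | 0
1 | 1 | 1 | 1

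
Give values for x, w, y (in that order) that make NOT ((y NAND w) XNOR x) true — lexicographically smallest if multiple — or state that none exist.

x=0, w=0, y=0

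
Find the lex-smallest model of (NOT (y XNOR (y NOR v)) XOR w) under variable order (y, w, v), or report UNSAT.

y=0, w=0, v=0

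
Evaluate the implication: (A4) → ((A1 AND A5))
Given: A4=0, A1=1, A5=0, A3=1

Antecedent (A4) = 0; consequent ((A1 AND A5)) = 0.
0 → 0 = 1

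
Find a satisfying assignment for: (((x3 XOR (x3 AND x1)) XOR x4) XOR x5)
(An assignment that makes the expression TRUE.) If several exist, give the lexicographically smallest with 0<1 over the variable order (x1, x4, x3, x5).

x1=0, x4=0, x3=0, x5=1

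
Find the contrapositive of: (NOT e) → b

Contrapositive: NOT b → e
Note: A statement and its contrapositive are logically equivalent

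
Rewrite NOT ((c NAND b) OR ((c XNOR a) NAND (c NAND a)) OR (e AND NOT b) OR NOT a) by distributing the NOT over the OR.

NOT (c NAND b) AND NOT ((c XNOR a) NAND (c NAND a)) AND NOT (e AND NOT b) AND a
De Morgan's: NOT(OR of terms) = AND of negations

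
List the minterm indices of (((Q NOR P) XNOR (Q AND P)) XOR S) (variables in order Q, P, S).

Σm(1, 2, 4, 7) = (NOT Q AND NOT P AND S) OR (NOT Q AND P AND NOT S) OR (Q AND NOT P AND NOT S) OR (Q AND P AND S)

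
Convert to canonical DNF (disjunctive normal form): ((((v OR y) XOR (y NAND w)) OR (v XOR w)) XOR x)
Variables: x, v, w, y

(NOT x AND NOT v AND NOT w AND NOT y) OR (NOT x AND NOT v AND w AND NOT y) OR (NOT x AND NOT v AND w AND y) OR (NOT x AND v AND NOT w AND NOT y) OR (NOT x AND v AND NOT w AND y) OR (NOT x AND v AND w AND y) OR (x AND NOT v AND NOT w AND y) OR (x AND v AND w AND NOT y)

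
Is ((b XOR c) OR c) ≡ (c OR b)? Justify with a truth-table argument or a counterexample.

Yes, they are equivalent — the two output columns agree on all 4 assignments:
c | b | Expression 1 | Expression 2
-----------------------------------
0 | 0 | 0 | 0
0 | 1 | 1 | 1
1 | 0 | 1 | 1
1 | 1 | 1 | 1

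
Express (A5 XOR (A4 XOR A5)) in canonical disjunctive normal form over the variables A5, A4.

(NOT A5 AND A4) OR (A5 AND A4)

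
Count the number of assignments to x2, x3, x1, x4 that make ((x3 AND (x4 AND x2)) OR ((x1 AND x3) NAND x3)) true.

Satisfying assignments: (0,0,0,0), (0,0,0,1), (0,0,1,0), (0,0,1,1), (0,1,0,0), (0,1,0,1), (1,0,0,0), (1,0,0,1), (1,0,1,0), (1,0,1,1), (1,1,0,0), (1,1,0,1), (1,1,1,1)
Count: 13 out of 16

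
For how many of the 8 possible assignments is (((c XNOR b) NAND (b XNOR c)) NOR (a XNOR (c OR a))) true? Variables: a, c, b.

Satisfying assignments: (0,1,1)
Count: 1 out of 8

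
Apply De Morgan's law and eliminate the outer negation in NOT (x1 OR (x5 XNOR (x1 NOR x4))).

NOT x1 AND NOT (x5 XNOR (x1 NOR x4))
De Morgan's: NOT(OR of terms) = AND of negations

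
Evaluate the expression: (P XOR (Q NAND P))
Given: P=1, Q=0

Substituting: (1 XOR (0 NAND 1))
= 0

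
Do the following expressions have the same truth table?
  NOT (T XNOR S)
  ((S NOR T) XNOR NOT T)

No. Counterexample: with T=0, S=0, Expression 1 = 0 but Expression 2 = 1.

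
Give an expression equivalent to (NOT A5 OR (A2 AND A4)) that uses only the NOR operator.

(((A5 NOR A5) NOR ((A2 NOR A2) NOR (A4 NOR A4))) NOR ((A5 NOR A5) NOR ((A2 NOR A2) NOR (A4 NOR A4))))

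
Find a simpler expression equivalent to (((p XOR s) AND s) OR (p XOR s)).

By absorption (E OR (E AND v) = E):
= (p XOR s)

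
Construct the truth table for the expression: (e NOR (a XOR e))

a | e | Output
--------------
0 | 0 | 1
0 | 1 | 0
1 | 0 | 0
1 | 1 | 0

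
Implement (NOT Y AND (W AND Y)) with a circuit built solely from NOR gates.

(((Y NOR Y) NOR (Y NOR Y)) NOR (((W NOR W) NOR (Y NOR Y)) NOR ((W NOR W) NOR (Y NOR Y))))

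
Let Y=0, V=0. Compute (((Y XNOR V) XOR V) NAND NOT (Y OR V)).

Substituting: (((0 XNOR 0) XOR 0) NAND NOT (0 OR 0))
= 0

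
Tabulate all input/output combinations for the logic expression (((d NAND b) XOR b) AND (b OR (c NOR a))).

a | b | d | c | Output
----------------------
0 | 0 | 0 | 0 | 1
0 | 0 | 0 | 1 | 0
0 | 0 | 1 | 0 | 1
0 | 0 | 1 | 1 | 0
0 | 1 | 0 | 0 | 0
0 | 1 | 0 | 1 | 0
0 | 1 | 1 | 0 | 1
0 | 1 | 1 | 1 | 1
1 | 0 | 0 | 0 | 0
1 | 0 | 0 | 1 | 0
1 | 0 | 1 | 0 | 0
1 | 0 | 1 | 1 | 0
1 | 1 | 0 | 0 | 0
1 | 1 | 0 | 1 | 0
1 | 1 | 1 | 0 | 1
1 | 1 | 1 | 1 | 1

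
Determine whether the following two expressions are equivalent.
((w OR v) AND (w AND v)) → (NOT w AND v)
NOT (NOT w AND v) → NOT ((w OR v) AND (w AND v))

Yes, Contrapositive is always equivalent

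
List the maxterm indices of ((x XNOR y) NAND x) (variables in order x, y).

ΠM(3) = (NOT x OR NOT y)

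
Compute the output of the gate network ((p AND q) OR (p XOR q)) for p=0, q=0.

Substituting: ((0 AND 0) OR (0 XOR 0))
= 0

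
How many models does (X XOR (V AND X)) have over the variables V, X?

Satisfying assignments: (0,1)
Count: 1 out of 4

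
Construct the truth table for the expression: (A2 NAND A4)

A4 | A2 | Output
----------------
0 | 0 | 1
0 | 1 | 1
1 | 0 | 1
1 | 1 | 0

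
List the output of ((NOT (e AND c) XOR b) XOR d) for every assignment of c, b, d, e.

c | b | d | e | Output
----------------------
0 | 0 | 0 | 0 | 1
0 | 0 | 0 | 1 | 1
0 | 0 | 1 | 0 | 0
0 | 0 | 1 | 1 | 0
0 | 1 | 0 | 0 | 0
0 | 1 | 0 | 1 | 0
0 | 1 | 1 | 0 | 1
0 | 1 | 1 | 1 | 1
1 | 0 | 0 | 0 | 1
1 | 0 | 0 | 1 | 0
1 | 0 | 1 | 0 | 0
1 | 0 | 1 | 1 | 1
1 | 1 | 0 | 0 | 0
1 | 1 | 0 | 1 | 1
1 | 1 | 1 | 0 | 1
1 | 1 | 1 | 1 | 0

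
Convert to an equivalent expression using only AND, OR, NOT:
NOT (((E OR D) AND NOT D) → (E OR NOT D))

((E OR D) AND NOT D) AND NOT (E OR NOT D)
(Negated implication: NOT(A → B) = A AND NOT B)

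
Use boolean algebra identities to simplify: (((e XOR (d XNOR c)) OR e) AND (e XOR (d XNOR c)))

By absorption (E AND (E OR v) = E):
= (e XOR (d XNOR c))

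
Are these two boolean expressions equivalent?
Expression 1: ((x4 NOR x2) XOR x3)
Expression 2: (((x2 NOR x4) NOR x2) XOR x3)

No. Counterexample: with x3=0, x4=0, x2=0, Expression 1 = 1 but Expression 2 = 0.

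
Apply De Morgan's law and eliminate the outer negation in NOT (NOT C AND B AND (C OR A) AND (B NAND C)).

C OR NOT B OR NOT (C OR A) OR NOT (B NAND C)
De Morgan's: NOT(AND of terms) = OR of negations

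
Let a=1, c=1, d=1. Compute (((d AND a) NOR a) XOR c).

Substituting: (((1 AND 1) NOR 1) XOR 1)
= 1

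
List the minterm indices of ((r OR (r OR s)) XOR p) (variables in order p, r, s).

Σm(1, 2, 3, 4) = (NOT p AND NOT r AND s) OR (NOT p AND r AND NOT s) OR (NOT p AND r AND s) OR (p AND NOT r AND NOT s)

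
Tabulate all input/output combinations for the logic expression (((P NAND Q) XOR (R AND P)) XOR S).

P | Q | R | S | Output
----------------------
0 | 0 | 0 | 0 | 1
0 | 0 | 0 | 1 | 0
0 | 0 | 1 | 0 | 1
0 | 0 | 1 | 1 | 0
0 | 1 | 0 | 0 | 1
0 | 1 | 0 | 1 | 0
0 | 1 | 1 | 0 | 1
0 | 1 | 1 | 1 | 0
1 | 0 | 0 | 0 | 1
1 | 0 | 0 | 1 | 0
1 | 0 | 1 | 0 | 0
1 | 0 | 1 | 1 | 1
1 | 1 | 0 | 0 | 0
1 | 1 | 0 | 1 | 1
1 | 1 | 1 | 0 | 1
1 | 1 | 1 | 1 | 0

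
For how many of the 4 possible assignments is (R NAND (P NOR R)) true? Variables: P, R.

Satisfying assignments: (0,0), (0,1), (1,0), (1,1)
Count: 4 out of 4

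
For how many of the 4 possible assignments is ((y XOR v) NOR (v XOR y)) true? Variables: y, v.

Satisfying assignments: (0,0), (1,1)
Count: 2 out of 4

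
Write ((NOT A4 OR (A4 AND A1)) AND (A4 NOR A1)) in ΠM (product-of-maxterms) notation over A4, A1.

ΠM(1, 2, 3) = (A4 OR NOT A1) AND (NOT A4 OR A1) AND (NOT A4 OR NOT A1)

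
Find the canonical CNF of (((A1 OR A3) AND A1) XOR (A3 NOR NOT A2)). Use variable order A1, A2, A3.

(A1 OR A2 OR A3) AND (A1 OR A2 OR NOT A3) AND (A1 OR NOT A2 OR NOT A3) AND (NOT A1 OR NOT A2 OR A3)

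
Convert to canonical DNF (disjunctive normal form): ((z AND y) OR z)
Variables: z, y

(z AND NOT y) OR (z AND y)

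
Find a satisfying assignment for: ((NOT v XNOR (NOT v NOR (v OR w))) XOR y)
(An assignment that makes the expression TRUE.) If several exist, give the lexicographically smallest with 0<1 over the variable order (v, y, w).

v=0, y=1, w=0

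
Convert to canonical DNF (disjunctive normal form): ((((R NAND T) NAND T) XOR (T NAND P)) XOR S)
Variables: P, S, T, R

(NOT P AND NOT S AND T AND NOT R) OR (NOT P AND S AND NOT T AND NOT R) OR (NOT P AND S AND NOT T AND R) OR (NOT P AND S AND T AND R) OR (P AND NOT S AND T AND R) OR (P AND S AND NOT T AND NOT R) OR (P AND S AND NOT T AND R) OR (P AND S AND T AND NOT R)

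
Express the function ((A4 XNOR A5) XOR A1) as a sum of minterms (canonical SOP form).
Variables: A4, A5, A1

Σm(0, 3, 5, 6) = (NOT A4 AND NOT A5 AND NOT A1) OR (NOT A4 AND A5 AND A1) OR (A4 AND NOT A5 AND A1) OR (A4 AND A5 AND NOT A1)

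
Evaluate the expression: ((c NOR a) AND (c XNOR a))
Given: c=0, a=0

Substituting: ((0 NOR 0) AND (0 XNOR 0))
= 1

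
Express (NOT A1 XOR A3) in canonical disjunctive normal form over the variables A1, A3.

(NOT A1 AND NOT A3) OR (A1 AND A3)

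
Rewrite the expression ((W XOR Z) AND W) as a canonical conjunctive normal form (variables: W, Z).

(W OR Z) AND (W OR NOT Z) AND (NOT W OR NOT Z)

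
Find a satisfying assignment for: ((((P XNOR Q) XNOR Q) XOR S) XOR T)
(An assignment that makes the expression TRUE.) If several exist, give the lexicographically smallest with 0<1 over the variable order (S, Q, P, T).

S=0, Q=0, P=0, T=1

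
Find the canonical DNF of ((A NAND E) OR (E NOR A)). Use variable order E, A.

(NOT E AND NOT A) OR (NOT E AND A) OR (E AND NOT A)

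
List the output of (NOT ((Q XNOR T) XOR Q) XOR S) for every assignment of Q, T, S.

Q | T | S | Output
------------------
0 | 0 | 0 | 0
0 | 0 | 1 | 1
0 | 1 | 0 | 1
0 | 1 | 1 | 0
1 | 0 | 0 | 0
1 | 0 | 1 | 1
1 | 1 | 0 | 1
1 | 1 | 1 | 0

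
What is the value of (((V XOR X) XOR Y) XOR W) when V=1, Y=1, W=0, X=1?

Substituting: (((1 XOR 1) XOR 1) XOR 0)
= 1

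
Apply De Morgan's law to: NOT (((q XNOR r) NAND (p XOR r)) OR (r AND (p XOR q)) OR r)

NOT ((q XNOR r) NAND (p XOR r)) AND NOT (r AND (p XOR q)) AND NOT r
De Morgan's: NOT(OR of terms) = AND of negations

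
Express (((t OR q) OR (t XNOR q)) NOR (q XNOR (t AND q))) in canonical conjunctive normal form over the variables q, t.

(q OR t) AND (q OR NOT t) AND (NOT q OR t) AND (NOT q OR NOT t)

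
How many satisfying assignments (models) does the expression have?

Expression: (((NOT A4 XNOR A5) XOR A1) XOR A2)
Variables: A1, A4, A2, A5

Satisfying assignments: (0,0,0,1), (0,0,1,0), (0,1,0,0), (0,1,1,1), (1,0,0,0), (1,0,1,1), (1,1,0,1), (1,1,1,0)
Count: 8 out of 16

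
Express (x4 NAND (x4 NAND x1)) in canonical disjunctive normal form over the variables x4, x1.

(NOT x4 AND NOT x1) OR (NOT x4 AND x1) OR (x4 AND x1)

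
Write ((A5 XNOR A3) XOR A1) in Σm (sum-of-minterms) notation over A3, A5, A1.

Σm(0, 3, 5, 6) = (NOT A3 AND NOT A5 AND NOT A1) OR (NOT A3 AND A5 AND A1) OR (A3 AND NOT A5 AND A1) OR (A3 AND A5 AND NOT A1)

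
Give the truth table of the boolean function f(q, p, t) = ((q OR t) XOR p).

q | p | t | Output
------------------
0 | 0 | 0 | 0
0 | 0 | 1 | 1
0 | 1 | 0 | 1
0 | 1 | 1 | 0
1 | 0 | 0 | 1
1 | 0 | 1 | 1
1 | 1 | 0 | 0
1 | 1 | 1 | 0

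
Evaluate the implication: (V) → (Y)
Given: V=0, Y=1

Antecedent (V) = 0; consequent (Y) = 1.
0 → 1 = 1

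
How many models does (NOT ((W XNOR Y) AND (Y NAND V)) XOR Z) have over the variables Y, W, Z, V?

Satisfying assignments: (0,0,1,0), (0,0,1,1), (0,1,0,0), (0,1,0,1), (1,0,0,0), (1,0,0,1), (1,1,0,1), (1,1,1,0)
Count: 8 out of 16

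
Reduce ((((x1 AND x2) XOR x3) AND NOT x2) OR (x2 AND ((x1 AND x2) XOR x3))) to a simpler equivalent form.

By distribution ((E AND v) OR (E AND NOT v) = E):
= ((x1 AND x2) XOR x3)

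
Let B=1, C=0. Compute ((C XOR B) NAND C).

Substituting: ((0 XOR 1) NAND 0)
= 1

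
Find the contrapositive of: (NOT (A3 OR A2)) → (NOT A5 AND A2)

Contrapositive: NOT (NOT A5 AND A2) → (A3 OR A2)
Note: A statement and its contrapositive are logically equivalent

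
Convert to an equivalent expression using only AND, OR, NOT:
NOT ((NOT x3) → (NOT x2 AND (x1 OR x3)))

(NOT x3) AND NOT (NOT x2 AND (x1 OR x3))
(Negated implication: NOT(A → B) = A AND NOT B)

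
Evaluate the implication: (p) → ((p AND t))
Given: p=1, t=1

Antecedent (p) = 1; consequent ((p AND t)) = 1.
1 → 1 = 1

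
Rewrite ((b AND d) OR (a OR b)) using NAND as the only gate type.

((((b NAND d) NAND (b NAND d)) NAND ((b NAND d) NAND (b NAND d))) NAND (((a NAND a) NAND (b NAND b)) NAND ((a NAND a) NAND (b NAND b))))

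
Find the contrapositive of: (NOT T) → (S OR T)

Contrapositive: NOT (S OR T) → T
Note: A statement and its contrapositive are logically equivalent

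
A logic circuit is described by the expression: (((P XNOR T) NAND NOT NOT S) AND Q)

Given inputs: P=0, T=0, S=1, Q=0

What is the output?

Substituting: (((0 XNOR 0) NAND NOT NOT 1) AND 0)
= 0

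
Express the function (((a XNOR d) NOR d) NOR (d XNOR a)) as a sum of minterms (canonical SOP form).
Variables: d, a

Σm(2) = (d AND NOT a)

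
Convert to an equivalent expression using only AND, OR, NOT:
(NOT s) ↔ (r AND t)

((NOT s) AND (r AND t)) OR (s AND NOT (r AND t))
(Biconditional = both true or both false)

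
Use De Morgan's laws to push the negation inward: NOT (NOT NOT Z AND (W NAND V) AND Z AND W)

NOT Z OR NOT (W NAND V) OR NOT Z OR NOT W
De Morgan's: NOT(AND of terms) = OR of negations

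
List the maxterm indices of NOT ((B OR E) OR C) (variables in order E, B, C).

ΠM(1, 2, 3, 4, 5, 6, 7) = (E OR B OR NOT C) AND (E OR NOT B OR C) AND (E OR NOT B OR NOT C) AND (NOT E OR B OR C) AND (NOT E OR B OR NOT C) AND (NOT E OR NOT B OR C) AND (NOT E OR NOT B OR NOT C)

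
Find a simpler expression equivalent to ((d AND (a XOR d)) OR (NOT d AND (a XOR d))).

By distribution ((E AND v) OR (E AND NOT v) = E):
= (a XOR d)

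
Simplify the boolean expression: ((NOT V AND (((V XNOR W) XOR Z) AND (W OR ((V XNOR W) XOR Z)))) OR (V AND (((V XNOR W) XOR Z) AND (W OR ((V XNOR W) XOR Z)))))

By distribution ((E AND v) OR (E AND NOT v) = E) then absorption (E AND (E OR v) = E):
= ((V XNOR W) XOR Z)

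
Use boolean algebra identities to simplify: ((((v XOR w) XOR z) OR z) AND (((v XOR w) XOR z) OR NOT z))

By distribution ((E OR v) AND (E OR NOT v) = E):
= ((v XOR w) XOR z)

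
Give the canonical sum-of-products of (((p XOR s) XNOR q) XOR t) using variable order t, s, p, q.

Σm(0, 3, 5, 6, 9, 10, 12, 15) = (NOT t AND NOT s AND NOT p AND NOT q) OR (NOT t AND NOT s AND p AND q) OR (NOT t AND s AND NOT p AND q) OR (NOT t AND s AND p AND NOT q) OR (t AND NOT s AND NOT p AND q) OR (t AND NOT s AND p AND NOT q) OR (t AND s AND NOT p AND NOT q) OR (t AND s AND p AND q)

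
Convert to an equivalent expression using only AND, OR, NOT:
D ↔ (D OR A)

(D AND (D OR A)) OR (NOT D AND NOT (D OR A))
(Biconditional = both true or both false)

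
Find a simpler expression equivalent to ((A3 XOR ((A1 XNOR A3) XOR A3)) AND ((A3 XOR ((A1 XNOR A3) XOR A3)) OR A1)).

By absorption (E AND (E OR v) = E) then XOR self-cancellation ((E XOR v) XOR v = E):
= (A1 XNOR A3)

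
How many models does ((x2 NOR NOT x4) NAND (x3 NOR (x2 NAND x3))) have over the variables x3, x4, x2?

Satisfying assignments: (0,0,0), (0,0,1), (0,1,0), (0,1,1), (1,0,0), (1,0,1), (1,1,0), (1,1,1)
Count: 8 out of 8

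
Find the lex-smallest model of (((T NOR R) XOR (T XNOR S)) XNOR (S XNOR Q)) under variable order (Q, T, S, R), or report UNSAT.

Q=0, T=0, S=0, R=1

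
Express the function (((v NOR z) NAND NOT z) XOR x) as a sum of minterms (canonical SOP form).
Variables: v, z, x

Σm(1, 2, 4, 6) = (NOT v AND NOT z AND x) OR (NOT v AND z AND NOT x) OR (v AND NOT z AND NOT x) OR (v AND z AND NOT x)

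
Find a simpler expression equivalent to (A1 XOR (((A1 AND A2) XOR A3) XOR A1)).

By XOR self-cancellation ((E XOR v) XOR v = E):
= ((A1 AND A2) XOR A3)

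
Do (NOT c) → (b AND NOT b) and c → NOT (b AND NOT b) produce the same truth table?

No, Inverse is not equivalent to original (counterexample: b=0, d=0, c=0)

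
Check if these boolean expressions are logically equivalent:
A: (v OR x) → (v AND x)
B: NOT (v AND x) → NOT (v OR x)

Yes, Contrapositive is always equivalent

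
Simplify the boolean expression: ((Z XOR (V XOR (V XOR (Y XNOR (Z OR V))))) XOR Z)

By XOR self-cancellation ((E XOR v) XOR v = E) then XOR self-cancellation ((E XOR v) XOR v = E):
= (Y XNOR (Z OR V))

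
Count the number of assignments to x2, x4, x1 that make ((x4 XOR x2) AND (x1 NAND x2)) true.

Satisfying assignments: (0,1,0), (0,1,1), (1,0,0)
Count: 3 out of 8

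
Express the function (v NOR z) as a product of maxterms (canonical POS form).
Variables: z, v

ΠM(1, 2, 3) = (z OR NOT v) AND (NOT z OR v) AND (NOT z OR NOT v)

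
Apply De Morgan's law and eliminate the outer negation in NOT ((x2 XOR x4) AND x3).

NOT (x2 XOR x4) OR NOT x3
De Morgan's: NOT(AND of terms) = OR of negations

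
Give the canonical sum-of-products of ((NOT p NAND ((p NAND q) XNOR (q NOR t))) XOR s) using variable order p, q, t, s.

Σm(1, 2, 4, 6, 8, 10, 12, 14) = (NOT p AND NOT q AND NOT t AND s) OR (NOT p AND NOT q AND t AND NOT s) OR (NOT p AND q AND NOT t AND NOT s) OR (NOT p AND q AND t AND NOT s) OR (p AND NOT q AND NOT t AND NOT s) OR (p AND NOT q AND t AND NOT s) OR (p AND q AND NOT t AND NOT s) OR (p AND q AND t AND NOT s)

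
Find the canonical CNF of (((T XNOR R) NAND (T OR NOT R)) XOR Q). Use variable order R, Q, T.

(R OR Q OR T) AND (R OR NOT Q OR NOT T) AND (NOT R OR Q OR NOT T) AND (NOT R OR NOT Q OR T)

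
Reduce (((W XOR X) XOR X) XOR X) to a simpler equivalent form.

By XOR self-cancellation ((E XOR v) XOR v = E):
= (W XOR X)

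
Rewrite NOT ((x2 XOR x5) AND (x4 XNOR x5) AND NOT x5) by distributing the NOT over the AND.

NOT (x2 XOR x5) OR NOT (x4 XNOR x5) OR x5
De Morgan's: NOT(AND of terms) = OR of negations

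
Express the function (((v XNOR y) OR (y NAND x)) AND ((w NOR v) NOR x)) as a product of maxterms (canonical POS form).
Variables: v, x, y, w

ΠM(0, 2, 4, 5, 6, 7, 12, 13, 14, 15) = (v OR x OR y OR w) AND (v OR x OR NOT y OR w) AND (v OR NOT x OR y OR w) AND (v OR NOT x OR y OR NOT w) AND (v OR NOT x OR NOT y OR w) AND (v OR NOT x OR NOT y OR NOT w) AND (NOT v OR NOT x OR y OR w) AND (NOT v OR NOT x OR y OR NOT w) AND (NOT v OR NOT x OR NOT y OR w) AND (NOT v OR NOT x OR NOT y OR NOT w)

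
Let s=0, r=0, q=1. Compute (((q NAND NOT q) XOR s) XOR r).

Substituting: (((1 NAND NOT 1) XOR 0) XOR 0)
= 1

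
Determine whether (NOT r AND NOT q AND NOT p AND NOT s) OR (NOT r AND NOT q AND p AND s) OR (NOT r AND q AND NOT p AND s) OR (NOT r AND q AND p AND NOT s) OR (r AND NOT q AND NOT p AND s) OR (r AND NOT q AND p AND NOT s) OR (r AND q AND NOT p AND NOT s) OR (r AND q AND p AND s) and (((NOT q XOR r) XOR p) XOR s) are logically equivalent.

Yes, they are equivalent — the two output columns agree on all 16 assignments:
r | q | p | s | Expression 1 | Expression 2
-------------------------------------------
0 | 0 | 0 | 0 | 1 | 1
0 | 0 | 0 | 1 | 0 | 0
0 | 0 | 1 | 0 | 0 | 0
0 | 0 | 1 | 1 | 1 | 1
0 | 1 | 0 | 0 | 0 | 0
0 | 1 | 0 | 1 | 1 | 1
0 | 1 | 1 | 0 | 1 | 1
0 | 1 | 1 | 1 | 0 | 0
1 | 0 | 0 | 0 | 0 | 0
1 | 0 | 0 | 1 | 1 | 1
1 | 0 | 1 | 0 | 1 | 1
1 | 0 | 1 | 1 | 0 | 0
1 | 1 | 0 | 0 | 1 | 1
1 | 1 | 0 | 1 | 0 | 0
1 | 1 | 1 | 0 | 0 | 0
1 | 1 | 1 | 1 | 1 | 1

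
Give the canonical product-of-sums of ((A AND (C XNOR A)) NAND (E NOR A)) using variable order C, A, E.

ΠM() = TRUE (no maxterms)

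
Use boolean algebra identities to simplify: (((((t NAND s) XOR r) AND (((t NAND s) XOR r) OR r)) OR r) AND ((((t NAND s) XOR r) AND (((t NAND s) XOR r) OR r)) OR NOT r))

By distribution ((E OR v) AND (E OR NOT v) = E) then absorption (E AND (E OR v) = E):
= ((t NAND s) XOR r)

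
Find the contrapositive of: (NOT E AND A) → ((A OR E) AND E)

Contrapositive: NOT ((A OR E) AND E) → NOT (NOT E AND A)
Note: A statement and its contrapositive are logically equivalent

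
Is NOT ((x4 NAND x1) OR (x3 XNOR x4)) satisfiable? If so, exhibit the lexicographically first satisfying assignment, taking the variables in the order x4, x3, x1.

x4=1, x3=0, x1=1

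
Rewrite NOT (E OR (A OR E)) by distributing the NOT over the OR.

NOT E AND NOT (A OR E)
De Morgan's: NOT(OR of terms) = AND of negations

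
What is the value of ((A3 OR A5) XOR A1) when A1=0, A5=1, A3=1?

Substituting: ((1 OR 1) XOR 0)
= 1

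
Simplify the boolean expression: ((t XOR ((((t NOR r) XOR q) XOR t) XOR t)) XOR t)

By XOR self-cancellation ((E XOR v) XOR v = E) then XOR self-cancellation ((E XOR v) XOR v = E):
= ((t NOR r) XOR q)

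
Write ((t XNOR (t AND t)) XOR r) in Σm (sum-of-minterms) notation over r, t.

Σm(0, 1) = (NOT r AND NOT t) OR (NOT r AND t)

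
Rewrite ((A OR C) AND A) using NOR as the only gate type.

((((A NOR C) NOR (A NOR C)) NOR ((A NOR C) NOR (A NOR C))) NOR (A NOR A))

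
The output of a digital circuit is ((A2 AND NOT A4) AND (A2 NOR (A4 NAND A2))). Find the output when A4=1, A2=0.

Substituting: ((0 AND NOT 1) AND (0 NOR (1 NAND 0)))
= 0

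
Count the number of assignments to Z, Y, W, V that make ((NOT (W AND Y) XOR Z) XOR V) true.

Satisfying assignments: (0,0,0,0), (0,0,1,0), (0,1,0,0), (0,1,1,1), (1,0,0,1), (1,0,1,1), (1,1,0,1), (1,1,1,0)
Count: 8 out of 16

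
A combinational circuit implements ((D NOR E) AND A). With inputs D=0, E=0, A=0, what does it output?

Substituting: ((0 NOR 0) AND 0)
= 0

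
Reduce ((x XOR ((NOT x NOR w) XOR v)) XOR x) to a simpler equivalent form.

By XOR self-cancellation ((E XOR v) XOR v = E):
= ((NOT x NOR w) XOR v)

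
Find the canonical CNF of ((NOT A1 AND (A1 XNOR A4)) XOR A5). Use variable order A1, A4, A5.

(A1 OR A4 OR NOT A5) AND (A1 OR NOT A4 OR A5) AND (NOT A1 OR A4 OR A5) AND (NOT A1 OR NOT A4 OR A5)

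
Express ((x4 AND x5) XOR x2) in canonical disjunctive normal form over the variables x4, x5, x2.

(NOT x4 AND NOT x5 AND x2) OR (NOT x4 AND x5 AND x2) OR (x4 AND NOT x5 AND x2) OR (x4 AND x5 AND NOT x2)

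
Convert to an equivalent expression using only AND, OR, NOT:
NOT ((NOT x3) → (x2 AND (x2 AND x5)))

(NOT x3) AND NOT (x2 AND (x2 AND x5))
(Negated implication: NOT(A → B) = A AND NOT B)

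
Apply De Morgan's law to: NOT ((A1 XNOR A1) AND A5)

NOT (A1 XNOR A1) OR NOT A5
De Morgan's: NOT(AND of terms) = OR of negations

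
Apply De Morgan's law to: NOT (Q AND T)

NOT Q OR NOT T
De Morgan's: NOT(AND of terms) = OR of negations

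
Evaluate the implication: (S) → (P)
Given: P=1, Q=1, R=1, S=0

Antecedent (S) = 0; consequent (P) = 1.
0 → 1 = 1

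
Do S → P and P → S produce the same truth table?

No, Converse is not equivalent to original (counterexample: S=0, P=1)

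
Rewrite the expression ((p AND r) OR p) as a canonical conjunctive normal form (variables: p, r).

(p OR r) AND (p OR NOT r)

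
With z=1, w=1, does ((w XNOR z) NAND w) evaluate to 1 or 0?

Substituting: ((1 XNOR 1) NAND 1)
= 0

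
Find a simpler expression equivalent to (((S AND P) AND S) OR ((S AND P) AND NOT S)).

By distribution ((E AND v) OR (E AND NOT v) = E):
= (S AND P)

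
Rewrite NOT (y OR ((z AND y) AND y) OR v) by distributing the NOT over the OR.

NOT y AND NOT ((z AND y) AND y) AND NOT v
De Morgan's: NOT(OR of terms) = AND of negations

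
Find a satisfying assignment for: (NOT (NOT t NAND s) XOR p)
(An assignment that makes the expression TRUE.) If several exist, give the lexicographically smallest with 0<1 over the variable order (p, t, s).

p=0, t=0, s=1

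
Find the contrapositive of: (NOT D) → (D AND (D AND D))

Contrapositive: NOT (D AND (D AND D)) → D
Note: A statement and its contrapositive are logically equivalent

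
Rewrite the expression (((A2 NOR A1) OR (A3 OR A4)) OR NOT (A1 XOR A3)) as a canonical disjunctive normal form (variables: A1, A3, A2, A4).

(NOT A1 AND NOT A3 AND NOT A2 AND NOT A4) OR (NOT A1 AND NOT A3 AND NOT A2 AND A4) OR (NOT A1 AND NOT A3 AND A2 AND NOT A4) OR (NOT A1 AND NOT A3 AND A2 AND A4) OR (NOT A1 AND A3 AND NOT A2 AND NOT A4) OR (NOT A1 AND A3 AND NOT A2 AND A4) OR (NOT A1 AND A3 AND A2 AND NOT A4) OR (NOT A1 AND A3 AND A2 AND A4) OR (A1 AND NOT A3 AND NOT A2 AND A4) OR (A1 AND NOT A3 AND A2 AND A4) OR (A1 AND A3 AND NOT A2 AND NOT A4) OR (A1 AND A3 AND NOT A2 AND A4) OR (A1 AND A3 AND A2 AND NOT A4) OR (A1 AND A3 AND A2 AND A4)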